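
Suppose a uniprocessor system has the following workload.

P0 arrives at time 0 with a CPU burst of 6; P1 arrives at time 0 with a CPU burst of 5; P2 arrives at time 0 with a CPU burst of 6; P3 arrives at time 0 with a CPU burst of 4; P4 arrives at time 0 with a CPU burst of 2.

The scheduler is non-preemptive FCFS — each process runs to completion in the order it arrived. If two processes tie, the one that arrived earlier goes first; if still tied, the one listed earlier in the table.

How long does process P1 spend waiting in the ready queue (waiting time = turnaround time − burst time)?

Timeline: | P0 0-6 | P1 6-11 | P2 11-17 | P3 17-21 | P4 21-23 |
Completion: P0=6  P1=11  P2=17  P3=21  P4=23
Waiting(P1) = turnaround − burst = 11 − 5 = 6

6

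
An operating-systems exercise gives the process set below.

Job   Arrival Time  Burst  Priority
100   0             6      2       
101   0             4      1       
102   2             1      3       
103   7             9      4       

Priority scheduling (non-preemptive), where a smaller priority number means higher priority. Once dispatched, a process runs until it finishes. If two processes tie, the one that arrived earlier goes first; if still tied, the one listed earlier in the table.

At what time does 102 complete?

Gantt: | 101 0-4 | 100 4-10 | 102 10-11 | 103 11-20 |
Completion: 100=10  101=4  102=11  103=20
Turnaround (C−A): 100=10  101=4  102=9  103=13

11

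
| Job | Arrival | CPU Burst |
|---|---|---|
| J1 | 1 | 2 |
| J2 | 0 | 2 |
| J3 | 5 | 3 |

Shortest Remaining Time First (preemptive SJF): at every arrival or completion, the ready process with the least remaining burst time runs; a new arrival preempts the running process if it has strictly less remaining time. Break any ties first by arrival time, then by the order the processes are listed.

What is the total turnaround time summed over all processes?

Schedule: | J2 0-2 | J1 2-4 | idle 4-5 | J3 5-8 |
Completion: J1=4  J2=2  J3=8
Turnaround (C−A): J1=3  J2=2  J3=3
Turnaround = completion − arrival: J1=3, J2=2, J3=3
Total turnaround = 3 + 2 + 3 = 8

8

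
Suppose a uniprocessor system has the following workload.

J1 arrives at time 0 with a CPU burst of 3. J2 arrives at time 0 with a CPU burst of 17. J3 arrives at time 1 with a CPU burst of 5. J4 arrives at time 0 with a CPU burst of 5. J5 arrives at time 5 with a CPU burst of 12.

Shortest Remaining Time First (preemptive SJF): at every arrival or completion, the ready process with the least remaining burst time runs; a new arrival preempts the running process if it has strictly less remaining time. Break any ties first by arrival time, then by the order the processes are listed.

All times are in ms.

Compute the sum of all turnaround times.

Timeline: | J1 0-3 | J4 3-8 | J3 8-13 | J5 13-25 | J2 25-42 |
Completion: J1=3  J2=42  J3=13  J4=8  J5=25
Turnaround (C−A): J1=3  J2=42  J3=12  J4=8  J5=20
Turnaround = completion − arrival: J1=3, J2=42, J3=12, J4=8, J5=20
Total turnaround = 3 + 42 + 12 + 8 + 20 = 85

85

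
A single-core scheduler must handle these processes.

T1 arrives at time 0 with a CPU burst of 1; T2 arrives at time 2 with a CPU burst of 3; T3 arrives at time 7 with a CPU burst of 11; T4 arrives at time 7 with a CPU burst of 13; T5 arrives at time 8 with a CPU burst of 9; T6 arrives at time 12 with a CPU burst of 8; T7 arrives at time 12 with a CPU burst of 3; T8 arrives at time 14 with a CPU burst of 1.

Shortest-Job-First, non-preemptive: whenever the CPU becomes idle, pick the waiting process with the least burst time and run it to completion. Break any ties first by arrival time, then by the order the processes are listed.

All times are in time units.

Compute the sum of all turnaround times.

124

Gantt: | T1 0-1 | idle 1-2 | T2 2-5 | idle 5-7 | T3 7-18 | T8 18-19 | T7 19-22 | T6 22-30 | T5 30-39 | T4 39-52 |
Completion: T1=1  T2=5  T3=18  T4=52  T5=39  T6=30  T7=22  T8=19
Turnaround (C−A): T1=1  T2=3  T3=11  T4=45  T5=31  T6=18  T7=10  T8=5
Turnaround = completion − arrival: T1=1, T2=3, T3=11, T4=45, T5=31, T6=18, T7=10, T8=5
Total turnaround = 1 + 3 + 11 + 45 + 31 + 18 + 10 + 5 = 124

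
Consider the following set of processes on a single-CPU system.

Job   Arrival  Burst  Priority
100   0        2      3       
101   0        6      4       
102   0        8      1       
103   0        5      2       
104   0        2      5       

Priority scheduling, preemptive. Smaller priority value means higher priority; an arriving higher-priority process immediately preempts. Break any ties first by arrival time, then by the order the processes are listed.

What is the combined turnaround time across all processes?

Schedule: | 102 0-8 | 103 8-13 | 100 13-15 | 101 15-21 | 104 21-23 |
Completion: 100=15  101=21  102=8  103=13  104=23
Turnaround (C−A): 100=15  101=21  102=8  103=13  104=23
Turnaround = completion − arrival: 100=15, 101=21, 102=8, 103=13, 104=23
Total turnaround = 15 + 21 + 8 + 13 + 23 = 80

80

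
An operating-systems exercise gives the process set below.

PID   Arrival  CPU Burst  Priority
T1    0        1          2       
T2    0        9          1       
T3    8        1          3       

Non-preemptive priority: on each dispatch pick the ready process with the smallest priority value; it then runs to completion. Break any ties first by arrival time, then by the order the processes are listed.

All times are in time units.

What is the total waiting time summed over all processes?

Timeline: | T2 0-9 | T1 9-10 | T3 10-11 |
Completion: T1=10  T2=9  T3=11
Turnaround (C−A): T1=10  T2=9  T3=3
Waiting = turnaround − burst: T1=9, T2=0, T3=2
Total waiting = 9 + 0 + 2 = 11

11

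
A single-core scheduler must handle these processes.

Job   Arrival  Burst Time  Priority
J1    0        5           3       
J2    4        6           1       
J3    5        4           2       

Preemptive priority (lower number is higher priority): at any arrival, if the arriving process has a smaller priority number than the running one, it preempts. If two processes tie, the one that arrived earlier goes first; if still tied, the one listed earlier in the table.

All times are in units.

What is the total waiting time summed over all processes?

Timeline: | J1 0-4 | J2 4-10 | J3 10-14 | J1 14-15 |
Completion: J1=15  J2=10  J3=14
Turnaround (C−A): J1=15  J2=6  J3=9
Waiting = turnaround − burst: J1=10, J2=0, J3=5
Total waiting = 10 + 0 + 5 = 15

15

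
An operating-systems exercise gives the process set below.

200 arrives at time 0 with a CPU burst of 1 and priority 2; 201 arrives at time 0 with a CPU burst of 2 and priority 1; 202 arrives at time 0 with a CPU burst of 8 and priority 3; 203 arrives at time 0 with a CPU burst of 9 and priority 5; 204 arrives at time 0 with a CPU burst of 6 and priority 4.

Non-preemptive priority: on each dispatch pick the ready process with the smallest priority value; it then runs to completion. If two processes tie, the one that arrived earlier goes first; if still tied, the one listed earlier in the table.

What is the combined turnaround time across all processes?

59

Schedule: | 201 0-2 | 200 2-3 | 202 3-11 | 204 11-17 | 203 17-26 |
Completion: 200=3  201=2  202=11  203=26  204=17
Turnaround (C−A): 200=3  201=2  202=11  203=26  204=17
Turnaround = completion − arrival: 200=3, 201=2, 202=11, 203=26, 204=17
Total turnaround = 3 + 2 + 11 + 26 + 17 = 59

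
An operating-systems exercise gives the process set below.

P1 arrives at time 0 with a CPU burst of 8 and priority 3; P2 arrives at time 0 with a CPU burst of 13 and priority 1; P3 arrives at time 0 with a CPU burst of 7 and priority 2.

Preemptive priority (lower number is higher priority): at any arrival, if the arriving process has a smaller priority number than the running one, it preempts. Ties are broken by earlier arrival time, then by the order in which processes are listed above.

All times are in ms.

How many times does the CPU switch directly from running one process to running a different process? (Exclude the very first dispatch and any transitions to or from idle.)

2

Gantt: | P2 0-13 | P3 13-20 | P1 20-28 |
Completion: P1=28  P2=13  P3=20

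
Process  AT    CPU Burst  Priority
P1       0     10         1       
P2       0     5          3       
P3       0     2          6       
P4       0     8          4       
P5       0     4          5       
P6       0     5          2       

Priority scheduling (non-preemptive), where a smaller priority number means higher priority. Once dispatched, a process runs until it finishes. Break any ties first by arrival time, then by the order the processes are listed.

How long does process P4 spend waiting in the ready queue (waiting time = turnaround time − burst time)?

20

Timeline: | P1 0-10 | P6 10-15 | P2 15-20 | P4 20-28 | P5 28-32 | P3 32-34 |
Completion: P1=10  P2=20  P3=34  P4=28  P5=32  P6=15
Turnaround (C−A): P1=10  P2=20  P3=34  P4=28  P5=32  P6=15
Waiting(P4) = turnaround − burst = 28 − 8 = 20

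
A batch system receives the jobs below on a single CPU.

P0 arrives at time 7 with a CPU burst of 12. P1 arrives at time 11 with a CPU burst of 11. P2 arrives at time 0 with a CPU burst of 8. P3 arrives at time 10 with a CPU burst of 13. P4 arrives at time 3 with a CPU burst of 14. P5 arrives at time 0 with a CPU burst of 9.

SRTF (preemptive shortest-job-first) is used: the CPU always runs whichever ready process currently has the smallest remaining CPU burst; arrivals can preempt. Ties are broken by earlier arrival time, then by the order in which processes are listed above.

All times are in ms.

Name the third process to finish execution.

P1

Timeline: | P2 0-8 | P5 8-17 | P1 17-28 | P0 28-40 | P3 40-53 | P4 53-67 |
Completion: P0=40  P1=28  P2=8  P3=53  P4=67  P5=17
Finish order: P2 → P5 → P1 → P0 → P3 → P4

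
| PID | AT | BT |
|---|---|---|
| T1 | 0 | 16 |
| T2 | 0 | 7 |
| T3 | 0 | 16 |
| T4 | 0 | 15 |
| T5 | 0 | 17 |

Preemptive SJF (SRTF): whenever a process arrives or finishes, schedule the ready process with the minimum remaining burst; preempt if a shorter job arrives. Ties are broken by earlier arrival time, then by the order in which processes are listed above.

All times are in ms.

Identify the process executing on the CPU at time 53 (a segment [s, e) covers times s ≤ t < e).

T3

Gantt: | T2 0-7 | T4 7-22 | T1 22-38 | T3 38-54 | T5 54-71 |
Completion: T1=38  T2=7  T3=54  T4=22  T5=71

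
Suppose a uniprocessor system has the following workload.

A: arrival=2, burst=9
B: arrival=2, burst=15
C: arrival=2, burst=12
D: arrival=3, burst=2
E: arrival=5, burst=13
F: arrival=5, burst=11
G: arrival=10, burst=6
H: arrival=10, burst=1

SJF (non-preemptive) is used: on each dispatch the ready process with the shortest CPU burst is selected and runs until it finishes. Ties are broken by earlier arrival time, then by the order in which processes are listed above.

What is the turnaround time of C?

41

Timeline: | idle 0-2 | A 2-11 | H 11-12 | D 12-14 | G 14-20 | F 20-31 | C 31-43 | E 43-56 | B 56-71 |
Completion: A=11  B=71  C=43  D=14  E=56  F=31  G=20  H=12
Turnaround(C) = completion − arrival = 43 − 2 = 41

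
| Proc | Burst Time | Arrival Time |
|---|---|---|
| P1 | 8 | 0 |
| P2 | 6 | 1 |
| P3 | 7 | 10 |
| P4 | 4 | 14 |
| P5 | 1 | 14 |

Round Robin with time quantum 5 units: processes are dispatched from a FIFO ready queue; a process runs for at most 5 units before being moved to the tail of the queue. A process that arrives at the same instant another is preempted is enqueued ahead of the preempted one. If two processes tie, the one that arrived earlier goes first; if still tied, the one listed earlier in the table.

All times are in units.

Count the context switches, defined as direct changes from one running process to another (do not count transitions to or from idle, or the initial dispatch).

7

Gantt: | P1 0-5 | P2 5-10 | P1 10-13 | P3 13-18 | P2 18-19 | P4 19-23 | P5 23-24 | P3 24-26 |
Completion: P1=13  P2=19  P3=26  P4=23  P5=24
Turnaround (C−A): P1=13  P2=18  P3=16  P4=9  P5=10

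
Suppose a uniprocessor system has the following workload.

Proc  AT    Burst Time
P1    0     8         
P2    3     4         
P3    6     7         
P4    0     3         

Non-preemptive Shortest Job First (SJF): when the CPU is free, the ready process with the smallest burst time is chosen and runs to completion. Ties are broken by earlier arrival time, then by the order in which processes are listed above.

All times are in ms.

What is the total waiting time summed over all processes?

15

Gantt: | P4 0-3 | P2 3-7 | P3 7-14 | P1 14-22 |
Completion: P1=22  P2=7  P3=14  P4=3
Turnaround (C−A): P1=22  P2=4  P3=8  P4=3
Waiting = turnaround − burst: P1=14, P2=0, P3=1, P4=0
Total waiting = 14 + 0 + 1 + 0 = 15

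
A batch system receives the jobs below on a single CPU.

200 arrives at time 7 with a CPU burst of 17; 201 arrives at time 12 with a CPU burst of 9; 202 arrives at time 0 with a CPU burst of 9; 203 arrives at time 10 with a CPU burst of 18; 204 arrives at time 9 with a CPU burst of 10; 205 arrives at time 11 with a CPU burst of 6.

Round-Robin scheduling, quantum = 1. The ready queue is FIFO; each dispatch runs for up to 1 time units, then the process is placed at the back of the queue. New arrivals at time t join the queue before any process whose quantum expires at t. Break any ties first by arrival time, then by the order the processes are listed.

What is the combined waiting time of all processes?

176

Schedule: | 202 0-7 | 200 7-8 | 202 8-9 | 200 9-10 | 204 10-11 | 202 11-12 | 203 12-13 | 200 13-14 | 205 14-15 | 204 15-16 | 201 16-17 | 203 17-18 | 200 18-19 | 205 19-20 | 204 20-21 | 201 21-22 | 203 22-23 | 200 23-24 | 205 24-25 | 204 25-26 | 201 26-27 | 203 27-28 | 200 28-29 | 205 29-30 | 204 30-31 | 201 31-32 | 203 32-33 | 200 33-34 | 205 34-35 | 204 35-36 | 201 36-37 | 203 37-38 | 200 38-39 | 205 39-40 | 204 40-41 | 201 41-42 | 203 42-43 | 200 43-44 | 204 44-45 | 201 45-46 | 203 46-47 | 200 47-48 | 204 48-49 | 201 49-50 | 203 50-51 | 200 51-52 | 204 52-53 | 201 53-54 | 203 54-55 | 200 55-56 | 203 56-57 | 200 57-58 | 203 58-59 | 200 59-60 | 203 60-61 | 200 61-62 | 203 62-63 | 200 63-64 | 203 64-65 | 200 65-66 | 203 66-69 |
Completion: 200=66  201=54  202=12  203=69  204=53  205=40
Turnaround (C−A): 200=59  201=42  202=12  203=59  204=44  205=29
Waiting = turnaround − burst: 200=42, 201=33, 202=3, 203=41, 204=34, 205=23
Total waiting = 42 + 33 + 3 + 41 + 34 + 23 = 176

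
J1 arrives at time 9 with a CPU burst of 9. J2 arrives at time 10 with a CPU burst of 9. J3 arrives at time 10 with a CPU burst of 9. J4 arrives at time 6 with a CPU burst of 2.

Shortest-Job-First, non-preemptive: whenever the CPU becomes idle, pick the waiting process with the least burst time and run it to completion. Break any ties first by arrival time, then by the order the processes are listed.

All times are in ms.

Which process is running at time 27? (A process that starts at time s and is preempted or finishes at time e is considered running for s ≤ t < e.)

Schedule: | idle 0-6 | J4 6-8 | idle 8-9 | J1 9-18 | J2 18-27 | J3 27-36 |
Completion: J1=18  J2=27  J3=36  J4=8
Turnaround (C−A): J1=9  J2=17  J3=26  J4=2

J3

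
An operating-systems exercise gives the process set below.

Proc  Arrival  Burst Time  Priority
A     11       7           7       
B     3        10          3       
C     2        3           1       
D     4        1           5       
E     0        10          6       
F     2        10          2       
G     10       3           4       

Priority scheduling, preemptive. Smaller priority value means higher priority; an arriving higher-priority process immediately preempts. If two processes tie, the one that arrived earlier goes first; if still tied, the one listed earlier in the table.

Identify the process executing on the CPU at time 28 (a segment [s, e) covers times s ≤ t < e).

Timeline: | E 0-2 | C 2-5 | F 5-15 | B 15-25 | G 25-28 | D 28-29 | E 29-37 | A 37-44 |
Completion: A=44  B=25  C=5  D=29  E=37  F=15  G=28

D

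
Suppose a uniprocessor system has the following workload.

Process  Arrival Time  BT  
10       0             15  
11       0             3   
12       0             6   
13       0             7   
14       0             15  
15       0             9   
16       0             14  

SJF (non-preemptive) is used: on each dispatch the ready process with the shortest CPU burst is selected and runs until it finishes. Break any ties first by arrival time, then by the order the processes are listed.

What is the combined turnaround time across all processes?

Schedule: | 11 0-3 | 12 3-9 | 13 9-16 | 15 16-25 | 16 25-39 | 10 39-54 | 14 54-69 |
Completion: 10=54  11=3  12=9  13=16  14=69  15=25  16=39
Turnaround (C−A): 10=54  11=3  12=9  13=16  14=69  15=25  16=39
Turnaround = completion − arrival: 10=54, 11=3, 12=9, 13=16, 14=69, 15=25, 16=39
Total turnaround = 54 + 3 + 9 + 16 + 69 + 25 + 39 = 215

215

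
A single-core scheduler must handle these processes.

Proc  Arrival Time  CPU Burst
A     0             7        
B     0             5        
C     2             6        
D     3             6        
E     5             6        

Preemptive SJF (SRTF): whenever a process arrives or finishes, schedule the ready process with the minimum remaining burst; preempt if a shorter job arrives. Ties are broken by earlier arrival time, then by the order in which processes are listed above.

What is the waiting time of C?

Schedule: | B 0-5 | C 5-11 | D 11-17 | E 17-23 | A 23-30 |
Completion: A=30  B=5  C=11  D=17  E=23
Turnaround (C−A): A=30  B=5  C=9  D=14  E=18
Waiting(C) = turnaround − burst = 9 − 6 = 3

3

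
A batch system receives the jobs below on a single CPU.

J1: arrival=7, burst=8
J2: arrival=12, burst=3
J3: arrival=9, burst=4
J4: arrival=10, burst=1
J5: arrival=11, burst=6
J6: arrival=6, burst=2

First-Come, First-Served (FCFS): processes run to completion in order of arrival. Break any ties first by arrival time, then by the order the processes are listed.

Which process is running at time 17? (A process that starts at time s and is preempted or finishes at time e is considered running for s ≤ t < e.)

Gantt: | idle 0-6 | J6 6-8 | J1 8-16 | J3 16-20 | J4 20-21 | J5 21-27 | J2 27-30 |
Completion: J1=16  J2=30  J3=20  J4=21  J5=27  J6=8
Turnaround (C−A): J1=9  J2=18  J3=11  J4=11  J5=16  J6=2

J3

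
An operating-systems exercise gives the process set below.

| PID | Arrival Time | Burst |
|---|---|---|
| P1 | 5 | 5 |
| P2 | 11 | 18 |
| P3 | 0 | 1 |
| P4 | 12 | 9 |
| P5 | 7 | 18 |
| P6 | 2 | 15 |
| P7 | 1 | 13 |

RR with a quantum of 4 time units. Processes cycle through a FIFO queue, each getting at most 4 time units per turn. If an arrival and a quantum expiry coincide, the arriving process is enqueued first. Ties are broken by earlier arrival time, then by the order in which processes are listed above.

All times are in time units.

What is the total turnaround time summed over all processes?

Gantt: | P3 0-1 | P7 1-5 | P6 5-9 | P1 9-13 | P7 13-17 | P5 17-21 | P6 21-25 | P2 25-29 | P4 29-33 | P1 33-34 | P7 34-38 | P5 38-42 | P6 42-46 | P2 46-50 | P4 50-54 | P7 54-55 | P5 55-59 | P6 59-62 | P2 62-66 | P4 66-67 | P5 67-71 | P2 71-75 | P5 75-77 | P2 77-79 |
Completion: P1=34  P2=79  P3=1  P4=67  P5=77  P6=62  P7=55
Turnaround (C−A): P1=29  P2=68  P3=1  P4=55  P5=70  P6=60  P7=54
Turnaround = completion − arrival: P1=29, P2=68, P3=1, P4=55, P5=70, P6=60, P7=54
Total turnaround = 29 + 68 + 1 + 55 + 70 + 60 + 54 = 337

337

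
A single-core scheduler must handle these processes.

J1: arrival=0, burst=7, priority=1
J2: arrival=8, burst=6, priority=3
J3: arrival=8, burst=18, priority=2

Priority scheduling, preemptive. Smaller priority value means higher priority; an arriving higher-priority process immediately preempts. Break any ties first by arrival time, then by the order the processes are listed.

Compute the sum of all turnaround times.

Gantt: | J1 0-7 | idle 7-8 | J3 8-26 | J2 26-32 |
Completion: J1=7  J2=32  J3=26
Turnaround = completion − arrival: J1=7, J2=24, J3=18
Total turnaround = 7 + 24 + 18 = 49

49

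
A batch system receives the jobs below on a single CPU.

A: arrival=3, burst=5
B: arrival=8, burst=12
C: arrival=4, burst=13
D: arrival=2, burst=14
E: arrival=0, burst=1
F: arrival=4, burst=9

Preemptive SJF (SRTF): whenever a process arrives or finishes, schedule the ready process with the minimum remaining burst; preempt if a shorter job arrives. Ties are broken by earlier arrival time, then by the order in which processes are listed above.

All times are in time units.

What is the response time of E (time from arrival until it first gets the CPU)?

0

Gantt: | E 0-1 | idle 1-2 | D 2-3 | A 3-8 | F 8-17 | B 17-29 | D 29-42 | C 42-55 |
Completion: A=8  B=29  C=55  D=42  E=1  F=17
Turnaround (C−A): A=5  B=21  C=51  D=40  E=1  F=13
Response(E) = first start − arrival = 0 − 0 = 0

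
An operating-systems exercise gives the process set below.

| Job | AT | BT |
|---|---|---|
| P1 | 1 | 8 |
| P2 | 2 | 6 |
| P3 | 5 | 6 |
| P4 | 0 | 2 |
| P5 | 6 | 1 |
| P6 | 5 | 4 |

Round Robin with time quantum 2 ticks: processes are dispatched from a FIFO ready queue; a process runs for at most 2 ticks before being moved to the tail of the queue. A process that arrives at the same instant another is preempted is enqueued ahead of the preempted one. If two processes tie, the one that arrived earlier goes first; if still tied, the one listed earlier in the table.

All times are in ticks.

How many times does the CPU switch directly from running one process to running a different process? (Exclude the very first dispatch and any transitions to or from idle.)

13

Gantt: | P4 0-2 | P1 2-4 | P2 4-6 | P1 6-8 | P3 8-10 | P6 10-12 | P5 12-13 | P2 13-15 | P1 15-17 | P3 17-19 | P6 19-21 | P2 21-23 | P1 23-25 | P3 25-27 |
Completion: P1=25  P2=23  P3=27  P4=2  P5=13  P6=21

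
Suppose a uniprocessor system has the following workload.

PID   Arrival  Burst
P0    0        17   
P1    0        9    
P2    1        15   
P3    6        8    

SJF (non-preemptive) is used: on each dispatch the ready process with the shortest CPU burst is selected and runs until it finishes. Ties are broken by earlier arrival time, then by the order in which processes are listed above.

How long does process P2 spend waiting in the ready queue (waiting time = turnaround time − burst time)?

Schedule: | P1 0-9 | P3 9-17 | P2 17-32 | P0 32-49 |
Completion: P0=49  P1=9  P2=32  P3=17
Turnaround (C−A): P0=49  P1=9  P2=31  P3=11
Waiting(P2) = turnaround − burst = 31 − 15 = 16

16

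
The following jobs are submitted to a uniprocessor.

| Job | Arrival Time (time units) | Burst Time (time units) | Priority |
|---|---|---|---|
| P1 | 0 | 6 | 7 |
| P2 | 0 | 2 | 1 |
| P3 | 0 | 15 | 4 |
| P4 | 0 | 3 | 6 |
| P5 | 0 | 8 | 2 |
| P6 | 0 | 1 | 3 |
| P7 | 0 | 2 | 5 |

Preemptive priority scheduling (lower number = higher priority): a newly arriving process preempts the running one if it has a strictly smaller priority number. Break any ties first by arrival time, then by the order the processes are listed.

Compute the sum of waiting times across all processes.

108

Schedule: | P2 0-2 | P5 2-10 | P6 10-11 | P3 11-26 | P7 26-28 | P4 28-31 | P1 31-37 |
Completion: P1=37  P2=2  P3=26  P4=31  P5=10  P6=11  P7=28
Waiting = turnaround − burst: P1=31, P2=0, P3=11, P4=28, P5=2, P6=10, P7=26
Total waiting = 31 + 0 + 11 + 28 + 2 + 10 + 26 = 108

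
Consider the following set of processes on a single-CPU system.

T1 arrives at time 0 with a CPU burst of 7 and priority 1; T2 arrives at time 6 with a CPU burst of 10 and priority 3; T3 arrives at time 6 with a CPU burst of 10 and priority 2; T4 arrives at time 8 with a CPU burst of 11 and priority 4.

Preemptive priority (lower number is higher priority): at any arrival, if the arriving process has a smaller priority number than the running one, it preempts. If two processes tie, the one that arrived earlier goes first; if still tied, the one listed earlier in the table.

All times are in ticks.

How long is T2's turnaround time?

Timeline: | T1 0-7 | T3 7-17 | T2 17-27 | T4 27-38 |
Completion: T1=7  T2=27  T3=17  T4=38
Turnaround (C−A): T1=7  T2=21  T3=11  T4=30
Turnaround(T2) = completion − arrival = 27 − 6 = 21

21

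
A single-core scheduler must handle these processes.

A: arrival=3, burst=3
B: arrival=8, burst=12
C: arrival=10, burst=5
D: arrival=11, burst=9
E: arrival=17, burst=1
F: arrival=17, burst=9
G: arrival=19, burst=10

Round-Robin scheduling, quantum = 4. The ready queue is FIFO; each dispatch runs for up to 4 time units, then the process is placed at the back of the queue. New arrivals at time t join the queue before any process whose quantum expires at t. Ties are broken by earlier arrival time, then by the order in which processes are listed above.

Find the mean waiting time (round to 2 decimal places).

17.43

Timeline: | idle 0-3 | A 3-6 | idle 6-8 | B 8-12 | C 12-16 | D 16-20 | B 20-24 | C 24-25 | E 25-26 | F 26-30 | G 30-34 | D 34-38 | B 38-42 | F 42-46 | G 46-50 | D 50-51 | F 51-52 | G 52-54 |
Completion: A=6  B=42  C=25  D=51  E=26  F=52  G=54
Waiting times: A=0, B=22, C=10, D=31, E=8, F=26, G=25
Average waiting = (0+22+10+31+8+26+25) / 7 = 122/7 = 17.43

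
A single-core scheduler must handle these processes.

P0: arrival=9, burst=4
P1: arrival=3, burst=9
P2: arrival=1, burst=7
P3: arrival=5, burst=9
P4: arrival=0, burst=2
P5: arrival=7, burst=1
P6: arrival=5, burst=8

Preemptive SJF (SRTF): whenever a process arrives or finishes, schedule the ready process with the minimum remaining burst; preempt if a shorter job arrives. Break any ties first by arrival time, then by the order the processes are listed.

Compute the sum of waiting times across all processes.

Timeline: | P4 0-2 | P2 2-7 | P5 7-8 | P2 8-10 | P0 10-14 | P6 14-22 | P1 22-31 | P3 31-40 |
Completion: P0=14  P1=31  P2=10  P3=40  P4=2  P5=8  P6=22
Turnaround (C−A): P0=5  P1=28  P2=9  P3=35  P4=2  P5=1  P6=17
Waiting = turnaround − burst: P0=1, P1=19, P2=2, P3=26, P4=0, P5=0, P6=9
Total waiting = 1 + 19 + 2 + 26 + 0 + 0 + 9 = 57

57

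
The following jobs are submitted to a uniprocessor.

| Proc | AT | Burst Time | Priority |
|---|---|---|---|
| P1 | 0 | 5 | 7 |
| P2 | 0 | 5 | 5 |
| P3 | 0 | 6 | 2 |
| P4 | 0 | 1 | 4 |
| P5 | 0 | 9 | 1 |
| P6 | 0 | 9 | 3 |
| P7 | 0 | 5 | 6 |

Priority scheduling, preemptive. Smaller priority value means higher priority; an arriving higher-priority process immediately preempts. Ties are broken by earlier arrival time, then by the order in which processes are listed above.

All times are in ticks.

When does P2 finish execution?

30

Schedule: | P5 0-9 | P3 9-15 | P6 15-24 | P4 24-25 | P2 25-30 | P7 30-35 | P1 35-40 |
Completion: P1=40  P2=30  P3=15  P4=25  P5=9  P6=24  P7=35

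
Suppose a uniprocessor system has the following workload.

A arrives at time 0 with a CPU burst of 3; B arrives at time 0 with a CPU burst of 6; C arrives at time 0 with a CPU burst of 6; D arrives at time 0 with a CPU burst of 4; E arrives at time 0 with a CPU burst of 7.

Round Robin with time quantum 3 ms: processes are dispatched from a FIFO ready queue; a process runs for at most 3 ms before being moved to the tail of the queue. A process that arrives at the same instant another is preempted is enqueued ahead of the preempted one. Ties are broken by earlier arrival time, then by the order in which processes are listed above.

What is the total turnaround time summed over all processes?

Gantt: | A 0-3 | B 3-6 | C 6-9 | D 9-12 | E 12-15 | B 15-18 | C 18-21 | D 21-22 | E 22-26 |
Completion: A=3  B=18  C=21  D=22  E=26
Turnaround (C−A): A=3  B=18  C=21  D=22  E=26
Turnaround = completion − arrival: A=3, B=18, C=21, D=22, E=26
Total turnaround = 3 + 18 + 21 + 22 + 26 = 90

90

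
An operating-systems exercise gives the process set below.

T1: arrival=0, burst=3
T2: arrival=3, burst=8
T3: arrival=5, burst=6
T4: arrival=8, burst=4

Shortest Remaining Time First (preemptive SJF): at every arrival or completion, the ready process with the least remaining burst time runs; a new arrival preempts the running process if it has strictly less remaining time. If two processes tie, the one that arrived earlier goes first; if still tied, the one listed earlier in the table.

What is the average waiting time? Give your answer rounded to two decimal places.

3.25

Timeline: | T1 0-3 | T2 3-11 | T4 11-15 | T3 15-21 |
Completion: T1=3  T2=11  T3=21  T4=15
Turnaround (C−A): T1=3  T2=8  T3=16  T4=7
Waiting times: T1=0, T2=0, T3=10, T4=3
Average waiting = (0+0+10+3) / 4 = 13/4 = 3.25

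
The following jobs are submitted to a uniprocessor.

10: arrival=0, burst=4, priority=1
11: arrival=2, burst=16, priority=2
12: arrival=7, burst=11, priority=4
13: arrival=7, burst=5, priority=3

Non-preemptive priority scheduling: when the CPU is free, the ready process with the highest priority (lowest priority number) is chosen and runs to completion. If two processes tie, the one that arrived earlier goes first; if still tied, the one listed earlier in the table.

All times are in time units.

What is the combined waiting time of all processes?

Gantt: | 10 0-4 | 11 4-20 | 13 20-25 | 12 25-36 |
Completion: 10=4  11=20  12=36  13=25
Turnaround (C−A): 10=4  11=18  12=29  13=18
Waiting = turnaround − burst: 10=0, 11=2, 12=18, 13=13
Total waiting = 0 + 2 + 18 + 13 = 33

33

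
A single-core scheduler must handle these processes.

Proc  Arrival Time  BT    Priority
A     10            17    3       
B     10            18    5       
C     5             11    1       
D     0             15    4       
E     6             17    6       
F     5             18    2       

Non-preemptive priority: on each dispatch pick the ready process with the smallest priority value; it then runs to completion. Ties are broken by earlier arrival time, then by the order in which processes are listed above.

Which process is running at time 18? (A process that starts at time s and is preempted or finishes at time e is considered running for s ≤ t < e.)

Schedule: | D 0-15 | C 15-26 | F 26-44 | A 44-61 | B 61-79 | E 79-96 |
Completion: A=61  B=79  C=26  D=15  E=96  F=44
Turnaround (C−A): A=51  B=69  C=21  D=15  E=90  F=39

C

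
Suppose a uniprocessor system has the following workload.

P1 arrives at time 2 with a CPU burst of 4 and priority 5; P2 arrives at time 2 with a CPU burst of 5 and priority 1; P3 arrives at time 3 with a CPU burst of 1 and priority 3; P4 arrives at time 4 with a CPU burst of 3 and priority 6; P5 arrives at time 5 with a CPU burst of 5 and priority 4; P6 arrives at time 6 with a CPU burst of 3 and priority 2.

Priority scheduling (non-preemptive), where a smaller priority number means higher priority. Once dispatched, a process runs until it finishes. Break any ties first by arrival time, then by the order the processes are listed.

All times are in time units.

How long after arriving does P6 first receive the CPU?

1

Gantt: | idle 0-2 | P2 2-7 | P6 7-10 | P3 10-11 | P5 11-16 | P1 16-20 | P4 20-23 |
Completion: P1=20  P2=7  P3=11  P4=23  P5=16  P6=10
Turnaround (C−A): P1=18  P2=5  P3=8  P4=19  P5=11  P6=4
Response(P6) = first start − arrival = 7 − 6 = 1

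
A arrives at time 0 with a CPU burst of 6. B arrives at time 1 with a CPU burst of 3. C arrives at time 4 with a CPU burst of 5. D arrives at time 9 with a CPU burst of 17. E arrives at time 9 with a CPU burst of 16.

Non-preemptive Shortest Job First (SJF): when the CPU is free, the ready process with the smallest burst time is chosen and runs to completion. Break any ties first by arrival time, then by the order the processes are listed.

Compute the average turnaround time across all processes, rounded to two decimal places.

Schedule: | A 0-6 | B 6-9 | C 9-14 | E 14-30 | D 30-47 |
Completion: A=6  B=9  C=14  D=47  E=30
Turnaround (C−A): A=6  B=8  C=10  D=38  E=21
Turnaround times: A=6, B=8, C=10, D=38, E=21
Average turnaround = (6+8+10+38+21) / 5 = 83/5 = 16.60

16.60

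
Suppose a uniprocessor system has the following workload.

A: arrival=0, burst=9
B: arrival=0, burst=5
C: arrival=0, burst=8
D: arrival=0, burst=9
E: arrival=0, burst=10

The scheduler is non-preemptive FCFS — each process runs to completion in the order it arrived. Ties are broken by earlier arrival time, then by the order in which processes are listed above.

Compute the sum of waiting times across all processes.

Gantt: | A 0-9 | B 9-14 | C 14-22 | D 22-31 | E 31-41 |
Completion: A=9  B=14  C=22  D=31  E=41
Waiting = turnaround − burst: A=0, B=9, C=14, D=22, E=31
Total waiting = 0 + 9 + 14 + 22 + 31 = 76

76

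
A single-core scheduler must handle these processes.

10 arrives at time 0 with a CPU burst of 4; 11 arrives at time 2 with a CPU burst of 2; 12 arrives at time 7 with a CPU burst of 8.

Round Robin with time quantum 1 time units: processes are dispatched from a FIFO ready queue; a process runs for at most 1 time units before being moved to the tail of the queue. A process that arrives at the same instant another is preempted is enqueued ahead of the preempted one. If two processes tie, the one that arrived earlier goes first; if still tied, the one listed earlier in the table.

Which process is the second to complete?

10

Timeline: | 10 0-2 | 11 2-3 | 10 3-4 | 11 4-5 | 10 5-6 | idle 6-7 | 12 7-15 |
Completion: 10=6  11=5  12=15
Turnaround (C−A): 10=6  11=3  12=8
Finish order: 11 → 10 → 12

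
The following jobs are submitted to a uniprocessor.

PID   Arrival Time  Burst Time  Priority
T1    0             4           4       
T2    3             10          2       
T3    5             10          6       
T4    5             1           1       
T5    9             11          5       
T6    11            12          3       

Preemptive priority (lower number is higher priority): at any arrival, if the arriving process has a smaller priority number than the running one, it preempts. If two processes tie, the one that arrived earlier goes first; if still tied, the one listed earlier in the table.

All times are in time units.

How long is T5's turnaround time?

Gantt: | T1 0-3 | T2 3-5 | T4 5-6 | T2 6-14 | T6 14-26 | T1 26-27 | T5 27-38 | T3 38-48 |
Completion: T1=27  T2=14  T3=48  T4=6  T5=38  T6=26
Turnaround (C−A): T1=27  T2=11  T3=43  T4=1  T5=29  T6=15
Turnaround(T5) = completion − arrival = 38 − 9 = 29

29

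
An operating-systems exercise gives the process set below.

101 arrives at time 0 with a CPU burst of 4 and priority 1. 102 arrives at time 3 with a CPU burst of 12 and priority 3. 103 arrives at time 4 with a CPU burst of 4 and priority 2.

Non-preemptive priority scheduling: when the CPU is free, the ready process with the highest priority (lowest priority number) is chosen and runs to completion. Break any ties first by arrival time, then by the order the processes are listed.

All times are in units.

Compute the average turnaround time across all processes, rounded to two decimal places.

Schedule: | 101 0-4 | 103 4-8 | 102 8-20 |
Completion: 101=4  102=20  103=8
Turnaround times: 101=4, 102=17, 103=4
Average turnaround = (4+17+4) / 3 = 25/3 = 8.33

8.33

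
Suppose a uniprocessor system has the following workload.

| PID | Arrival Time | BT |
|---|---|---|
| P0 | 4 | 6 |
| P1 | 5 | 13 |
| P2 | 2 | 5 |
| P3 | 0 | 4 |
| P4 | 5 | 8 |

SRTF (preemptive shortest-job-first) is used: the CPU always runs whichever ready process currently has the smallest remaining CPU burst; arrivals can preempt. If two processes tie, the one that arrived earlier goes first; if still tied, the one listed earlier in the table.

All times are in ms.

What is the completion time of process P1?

Timeline: | P3 0-4 | P2 4-9 | P0 9-15 | P4 15-23 | P1 23-36 |
Completion: P0=15  P1=36  P2=9  P3=4  P4=23

36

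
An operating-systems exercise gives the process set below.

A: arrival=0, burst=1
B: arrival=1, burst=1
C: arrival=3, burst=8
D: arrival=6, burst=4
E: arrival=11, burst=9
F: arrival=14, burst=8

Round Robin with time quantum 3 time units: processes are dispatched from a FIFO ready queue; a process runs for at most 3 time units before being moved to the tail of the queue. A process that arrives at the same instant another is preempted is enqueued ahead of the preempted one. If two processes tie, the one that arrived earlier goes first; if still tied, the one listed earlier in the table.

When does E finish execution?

30

Timeline: | A 0-1 | B 1-2 | idle 2-3 | C 3-6 | D 6-9 | C 9-12 | D 12-13 | E 13-16 | C 16-18 | F 18-21 | E 21-24 | F 24-27 | E 27-30 | F 30-32 |
Completion: A=1  B=2  C=18  D=13  E=30  F=32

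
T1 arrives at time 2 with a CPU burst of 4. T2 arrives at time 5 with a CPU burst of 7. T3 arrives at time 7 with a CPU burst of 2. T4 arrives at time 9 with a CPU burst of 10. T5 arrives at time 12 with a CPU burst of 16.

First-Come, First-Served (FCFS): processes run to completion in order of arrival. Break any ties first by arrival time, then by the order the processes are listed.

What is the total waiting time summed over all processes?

Schedule: | idle 0-2 | T1 2-6 | T2 6-13 | T3 13-15 | T4 15-25 | T5 25-41 |
Completion: T1=6  T2=13  T3=15  T4=25  T5=41
Waiting = turnaround − burst: T1=0, T2=1, T3=6, T4=6, T5=13
Total waiting = 0 + 1 + 6 + 6 + 13 = 26

26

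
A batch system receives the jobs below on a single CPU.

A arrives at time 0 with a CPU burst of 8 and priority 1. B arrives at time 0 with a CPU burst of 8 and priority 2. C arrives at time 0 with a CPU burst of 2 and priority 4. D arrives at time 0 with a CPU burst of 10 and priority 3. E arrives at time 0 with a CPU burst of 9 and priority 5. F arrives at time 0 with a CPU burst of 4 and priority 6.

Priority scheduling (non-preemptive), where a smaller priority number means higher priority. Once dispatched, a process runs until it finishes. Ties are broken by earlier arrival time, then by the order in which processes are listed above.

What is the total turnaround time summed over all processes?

Schedule: | A 0-8 | B 8-16 | D 16-26 | C 26-28 | E 28-37 | F 37-41 |
Completion: A=8  B=16  C=28  D=26  E=37  F=41
Turnaround (C−A): A=8  B=16  C=28  D=26  E=37  F=41
Turnaround = completion − arrival: A=8, B=16, C=28, D=26, E=37, F=41
Total turnaround = 8 + 16 + 28 + 26 + 37 + 41 = 156

156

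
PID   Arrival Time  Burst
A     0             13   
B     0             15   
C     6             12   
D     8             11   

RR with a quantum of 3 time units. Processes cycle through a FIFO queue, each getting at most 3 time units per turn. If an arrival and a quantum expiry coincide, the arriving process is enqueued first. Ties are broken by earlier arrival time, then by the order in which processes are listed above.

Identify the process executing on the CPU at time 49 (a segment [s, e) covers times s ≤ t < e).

D

Timeline: | A 0-3 | B 3-6 | A 6-9 | C 9-12 | B 12-15 | D 15-18 | A 18-21 | C 21-24 | B 24-27 | D 27-30 | A 30-33 | C 33-36 | B 36-39 | D 39-42 | A 42-43 | C 43-46 | B 46-49 | D 49-51 |
Completion: A=43  B=49  C=46  D=51
Turnaround (C−A): A=43  B=49  C=40  D=43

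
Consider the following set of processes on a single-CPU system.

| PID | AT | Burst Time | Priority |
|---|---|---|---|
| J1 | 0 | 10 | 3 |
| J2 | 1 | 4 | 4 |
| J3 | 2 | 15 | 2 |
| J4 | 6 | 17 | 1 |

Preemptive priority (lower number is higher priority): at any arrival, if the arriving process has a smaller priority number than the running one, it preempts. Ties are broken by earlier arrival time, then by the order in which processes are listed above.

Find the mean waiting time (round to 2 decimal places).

Gantt: | J1 0-2 | J3 2-6 | J4 6-23 | J3 23-34 | J1 34-42 | J2 42-46 |
Completion: J1=42  J2=46  J3=34  J4=23
Waiting times: J1=32, J2=41, J3=17, J4=0
Average waiting = (32+41+17+0) / 4 = 90/4 = 22.50

22.50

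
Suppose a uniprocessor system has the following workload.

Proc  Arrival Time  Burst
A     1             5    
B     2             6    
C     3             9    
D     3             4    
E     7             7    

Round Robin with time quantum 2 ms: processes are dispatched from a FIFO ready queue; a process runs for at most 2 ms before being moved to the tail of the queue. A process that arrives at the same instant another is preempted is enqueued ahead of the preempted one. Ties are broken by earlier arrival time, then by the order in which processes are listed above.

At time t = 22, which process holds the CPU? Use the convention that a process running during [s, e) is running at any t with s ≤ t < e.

Timeline: | idle 0-1 | A 1-3 | B 3-5 | C 5-7 | D 7-9 | A 9-11 | B 11-13 | E 13-15 | C 15-17 | D 17-19 | A 19-20 | B 20-22 | E 22-24 | C 24-26 | E 26-28 | C 28-30 | E 30-31 | C 31-32 |
Completion: A=20  B=22  C=32  D=19  E=31
Turnaround (C−A): A=19  B=20  C=29  D=16  E=24

E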